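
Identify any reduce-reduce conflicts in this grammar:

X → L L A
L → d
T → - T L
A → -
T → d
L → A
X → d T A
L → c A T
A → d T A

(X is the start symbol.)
Augment with X' → X and build the canonical LR(0) collection (I0 = CLOSURE({[X' → . X]}), then GOTO on every symbol after a dot until no new states appear). It has 21 states:
  I0: { [A → . -], [A → . d T A], [L → . A], [L → . c A T], [L → . d], [X → . L L A], [X → . d T A], [X' → . X] }  — shift
  I1: { [A → - .] }  — reduce
  I2: { [L → A .] }  — reduce
  I3: { [A → . -], [A → . d T A], [L → . A], [L → . c A T], [L → . d], [X → L . L A] }  — shift
  I4: { [X' → X .] }  — accept
  I5: { [A → . -], [A → . d T A], [L → c . A T] }  — shift
  I6: { [A → d . T A], [L → d .], [T → . - T L], [T → . d], [X → d . T A] }  — shift, reduce
  I7: { [T → - . T L], [T → . - T L], [T → . d] }  — shift
  I8: { [A → . -], [A → . d T A], [A → d T . A], [X → d T . A] }  — shift
  I9: { [T → d .] }  — reduce
  I10: { [A → d T A .], [X → d T A .] }  — 2 reduces
  I11: { [A → d . T A], [T → . - T L], [T → . d] }  — shift
  I12: { [A → . -], [A → . d T A], [A → d T . A] }  — shift
  I13: { [A → d T A .] }  — reduce
  I14: { [A → . -], [A → . d T A], [L → . A], [L → . c A T], [L → . d], [T → - T . L] }  — shift
  I15: { [T → - T L .] }  — reduce
  I16: { [A → d . T A], [L → d .], [T → . - T L], [T → . d] }  — shift, reduce
  I17: { [L → c A . T], [T → . - T L], [T → . d] }  — shift
  I18: { [L → c A T .] }  — reduce
  I19: { [A → . -], [A → . d T A], [X → L L . A] }  — shift
  I20: { [X → L L A .] }  — reduce

I10 contains complete items [A → d T A .], [X → d T A .] — reduce-reduce conflict.

Answer: Yes — I10: [A → d T A .] vs [X → d T A .]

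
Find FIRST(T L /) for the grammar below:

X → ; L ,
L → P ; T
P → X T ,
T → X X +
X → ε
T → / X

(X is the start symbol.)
{ '+', '/', ';' }

FIRST sets of the non-terminals involved (from the grammar, by fixed-point iteration):
  FIRST(T) = { '+', '/', ';' }

To compute FIRST(T L /), process the symbols left to right:
Symbol T is a non-terminal. Add FIRST(T) \ {ε} = { '+', '/', ';' }
T is not nullable (ε ∉ FIRST(T)), so stop here.
FIRST(T L /) = { '+', '/', ';' }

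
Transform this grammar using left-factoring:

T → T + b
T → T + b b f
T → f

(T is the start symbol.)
Left-factoring transforms A → αβ₁ | αβ₂ into A → αA' and A' → β₁ | β₂
(α is the longest common prefix among the alternatives). Repeat until
no nonterminal has two alternatives with a common prefix.

Round 1: T has alternatives sharing prefix 'T + b'. Introduce T': T → T + b T'
  Add: T' → ε
  Add: T' → b f

No remaining common prefixes — done.

Resulting grammar:
T → T + b T'
T' → ε
T' → b f
T → f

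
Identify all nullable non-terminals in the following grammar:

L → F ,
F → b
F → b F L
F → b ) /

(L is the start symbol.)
A non-terminal is nullable if it can derive ε (the empty string): either it has an ε-production, or it has a production whose right-hand side consists entirely of nullable non-terminals.

There are no ε-productions, so no non-terminal can derive ε.
No non-terminals are nullable.

Answer: None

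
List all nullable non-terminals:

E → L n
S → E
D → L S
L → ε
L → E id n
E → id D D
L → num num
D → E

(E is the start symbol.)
{ 'L' }

ε-productions: L → ε
So L is immediately nullable.
No further non-terminal can be added: every production for the remaining non-terminals contains a terminal or a non-nullable non-terminal.
Nullable = { 'L' }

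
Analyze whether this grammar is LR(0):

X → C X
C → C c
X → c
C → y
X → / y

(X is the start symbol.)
A grammar is LR(0) if no state in the canonical LR(0) collection has:
  - both a shift item (dot before a terminal) and a complete item (shift-reduce conflict), or
  - two or more complete items (reduce-reduce conflict; the accept item [X' → X .] counts as a complete item here).

Augment with X' → X and build the canonical LR(0) collection (I0 = CLOSURE({[X' → . X]}), then GOTO on every symbol after a dot until no new states appear). It has 9 states:
  I0: { [C → . C c], [C → . y], [X → . / y], [X → . C X], [X → . c], [X' → . X] }  — shift
  I1: { [X → / . y] }  — shift
  I2: { [C → . C c], [C → . y], [C → C . c], [X → . / y], [X → . C X], [X → . c], [X → C . X] }  — shift
  I3: { [X' → X .] }  — accept
  I4: { [X → c .] }  — reduce
  I5: { [C → y .] }  — reduce
  I6: { [X → C X .] }  — reduce
  I7: { [C → C c .], [X → c .] }  — 2 reduces
  I8: { [X → / y .] }  — reduce

Conflict in state I7:
  Reduce-reduce conflict: [C → C c .] and [X → c .]
So the grammar is NOT LR(0).

Answer: No. Reduce-reduce conflict: [C → C c .] and [X → c .]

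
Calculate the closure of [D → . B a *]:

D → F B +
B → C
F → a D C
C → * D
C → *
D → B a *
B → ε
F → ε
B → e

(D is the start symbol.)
{ [B → . C], [B → . e], [B → .], [C → . * D], [C → . *], [D → . B a *] }

Start with: [D → . B a *]
  [D → . B a *] has the dot before B: add [B → . C], [B → .], [B → . e]
  [B → . C] has the dot before C: add [C → . * D], [C → . *]
No further items can be added.

CLOSURE = { [B → . C], [B → . e], [B → .], [C → . * D], [C → . *], [D → . B a *] }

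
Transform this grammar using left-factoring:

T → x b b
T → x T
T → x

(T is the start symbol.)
Left-factoring transforms A → αβ₁ | αβ₂ into A → αA' and A' → β₁ | β₂
(α is the longest common prefix among the alternatives). Repeat until
no nonterminal has two alternatives with a common prefix.

Round 1: T has alternatives sharing prefix 'x'. Introduce T': T → x T'
  Add: T' → b b
  Add: T' → T
  Add: T' → ε

No remaining common prefixes — done.

Resulting grammar:
T → x T'
T' → b b
T' → T
T' → ε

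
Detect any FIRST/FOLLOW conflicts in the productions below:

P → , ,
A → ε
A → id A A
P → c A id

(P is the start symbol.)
Nullable non-terminals: A.

A: nullable alternative(s) A → ε; FOLLOW(A) = { 'id' }
  A → ε: FIRST \ {ε} = { } — this is the only nullable alternative, skip
  A → id A A: FIRST \ {ε} = { 'id' } — overlaps FOLLOW(A) on { 'id' }: CONFLICT

P has no nullable alternative, so no FIRST/FOLLOW check is needed there.

So the grammar has 1 FIRST/FOLLOW conflict (marked CONFLICT above).

Answer: Yes. A → id A A with FOLLOW(A) on { 'id' }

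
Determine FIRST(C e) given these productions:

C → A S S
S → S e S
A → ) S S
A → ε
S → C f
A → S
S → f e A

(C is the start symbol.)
{ ')', 'f' }

FIRST sets of the non-terminals involved (from the grammar, by fixed-point iteration):
  FIRST(C) = { ')', 'f' }

To compute FIRST(C e), process the symbols left to right:
Symbol C is a non-terminal. Add FIRST(C) \ {ε} = { ')', 'f' }
C is not nullable (ε ∉ FIRST(C)), so stop here.
FIRST(C e) = { ')', 'f' }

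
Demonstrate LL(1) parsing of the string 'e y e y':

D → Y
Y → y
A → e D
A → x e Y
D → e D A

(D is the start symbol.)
Stack is shown with the top on the left.

Stack    Input      Action
--------------------------
D $      e y e y $  output D → e D A
e D A $  e y e y $  match 'e'
D A $    y e y $    output D → Y
Y A $    y e y $    output Y → y
y A $    y e y $    match 'y'
A $      e y $      output A → e D
e D $    e y $      match 'e'
D $      y $        output D → Y
Y $      y $        output Y → y
y $      y $        match 'y'
$        $          accept

The string is accepted.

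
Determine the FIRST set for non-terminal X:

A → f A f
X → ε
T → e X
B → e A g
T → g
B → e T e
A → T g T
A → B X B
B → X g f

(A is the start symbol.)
To compute FIRST(X), examine every production with X on the left-hand side, reading each right-hand side left to right until a non-nullable symbol is reached.

From X → ε:
  - ε-production, so ε ∈ FIRST(X)

Collecting: FIRST(X) = { ε }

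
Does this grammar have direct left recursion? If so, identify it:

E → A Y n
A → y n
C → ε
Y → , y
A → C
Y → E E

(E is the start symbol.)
No direct left recursion

Direct left recursion occurs when N → N α for some non-terminal N (the right-hand side begins with the left-hand side itself).

E → A Y n: starts with A
A → y n: starts with y
C → ε: starts with ε
Y → , y: starts with ','
A → C: starts with C
Y → E E: starts with E

No direct left recursion found.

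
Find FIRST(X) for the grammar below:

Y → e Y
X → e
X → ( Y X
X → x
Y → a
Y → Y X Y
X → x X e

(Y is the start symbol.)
{ '(', 'e', 'x' }

To compute FIRST(X), examine every production with X on the left-hand side, reading each right-hand side left to right until a non-nullable symbol is reached.

From X → e:
  - e is a terminal: add 'e' and stop
From X → ( Y X:
  - '(' is a terminal: add '(' and stop
From X → x:
  - x is a terminal: add 'x' and stop
From X → x X e:
  - x is a terminal: add 'x' and stop

Collecting: FIRST(X) = { '(', 'e', 'x' }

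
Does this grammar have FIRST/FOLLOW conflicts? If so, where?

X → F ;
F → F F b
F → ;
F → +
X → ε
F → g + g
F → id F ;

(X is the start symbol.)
No FIRST/FOLLOW conflicts.

A FIRST/FOLLOW conflict occurs when a non-terminal N has a nullable alternative N → β (β ⇒* ε) and another alternative N → α with FIRST(α) ∩ FOLLOW(N) ≠ ∅: on such a lookahead the parser cannot decide between expanding α and letting N vanish via β.

Nullable non-terminals: X.
FIRST sets used below: FIRST(F) = { '+', ';', 'g', 'id' }

X: nullable alternative(s) X → ε; FOLLOW(X) = { $ }
  X → F ;: FIRST \ {ε} = { '+', ';', 'g', 'id' } — disjoint from FOLLOW(X)
  X → ε: FIRST \ {ε} = { } — this is the only nullable alternative, skip

F has no nullable alternative, so no FIRST/FOLLOW check is needed there.

No FIRST/FOLLOW conflicts found.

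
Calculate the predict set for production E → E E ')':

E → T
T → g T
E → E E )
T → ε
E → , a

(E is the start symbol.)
{ ')', ',', 'g' }

PREDICT(E → E E ')') = (FIRST(RHS) \ {ε}) ∪ (FOLLOW(E) if ε ∈ FIRST(RHS), i.e. RHS ⇒* ε)
FIRST(E) = { ')', ',', 'g', ε }
FIRST(E E ')') = { ')', ',', 'g' }
ε ∉ FIRST(E E ')'), so FOLLOW(E) is not added.
PREDICT(E → E E ')') = { ')', ',', 'g' }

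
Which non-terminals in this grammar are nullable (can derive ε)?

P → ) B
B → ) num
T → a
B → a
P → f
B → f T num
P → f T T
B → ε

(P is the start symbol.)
{ 'B' }

ε-productions: B → ε
So B is immediately nullable.
No further non-terminal can be added: every production for the remaining non-terminals contains a terminal or a non-nullable non-terminal.
Nullable = { 'B' }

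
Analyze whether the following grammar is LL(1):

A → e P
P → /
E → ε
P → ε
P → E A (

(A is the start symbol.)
Relevant sets:
  FIRST(E) = { ε }
  FIRST(A) = { 'e' }
  FOLLOW(P) = { $, '(' }

For P:
  PREDICT(P → '/') = { '/' }
  PREDICT(P → ε) = { $, '(' }
  PREDICT(P → E A '(') = { 'e' }
A, E have a single production, so nothing to check there.

All predict sets are disjoint. The grammar IS LL(1).

Answer: Yes, the grammar is LL(1).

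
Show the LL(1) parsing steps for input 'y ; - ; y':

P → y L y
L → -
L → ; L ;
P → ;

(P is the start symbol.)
LL(1) parsing maintains a stack (initially the start symbol over $) and the input. At each step: if the stack top is a terminal, match it against the current input token; if it is a non-terminal N, replace it with the RHS of M[N, lookahead] (the unique production whose predict set contains the lookahead).

Stack is shown with the top on the left.

Stack      Input        Action
------------------------------
P $        y ; - ; y $  output P → y L y
y L y $    y ; - ; y $  match 'y'
L y $      ; - ; y $    output L → ; L ;
; L ; y $  ; - ; y $    match ';'
L ; y $    - ; y $      output L → -
- ; y $    - ; y $      match '-'
; y $      ; y $        match ';'
y $        y $          match 'y'
$          $            accept

The string is accepted.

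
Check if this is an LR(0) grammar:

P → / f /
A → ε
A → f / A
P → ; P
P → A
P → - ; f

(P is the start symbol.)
No. Shift-reduce conflict between [A → .] and [A → . f / A]

A grammar is LR(0) if no state in the canonical LR(0) collection has:
  - both a shift item (dot before a terminal) and a complete item (shift-reduce conflict), or
  - two or more complete items (reduce-reduce conflict; the accept item [P' → P .] counts as a complete item here).

Augment with P' → P and build the canonical LR(0) collection (I0 = CLOSURE({[P' → . P]}), then GOTO on every symbol after a dot until no new states appear). It has 14 states:
  I0: { [A → . f / A], [A → .], [P → . - ; f], [P → . / f /], [P → . ; P], [P → . A], [P' → . P] }  — shift, reduce
  I1: { [P → - . ; f] }  — shift
  I2: { [P → / . f /] }  — shift
  I3: { [A → . f / A], [A → .], [P → . - ; f], [P → . / f /], [P → . ; P], [P → . A], [P → ; . P] }  — shift, reduce
  I4: { [P → A .] }  — reduce
  I5: { [P' → P .] }  — accept
  I6: { [A → f . / A] }  — shift
  I7: { [A → . f / A], [A → .], [A → f / . A] }  — shift, reduce
  I8: { [A → f / A .] }  — reduce
  I9: { [P → ; P .] }  — reduce
  I10: { [P → / f . /] }  — shift
  I11: { [P → / f / .] }  — reduce
  I12: { [P → - ; . f] }  — shift
  I13: { [P → - ; f .] }  — reduce

Conflict in state I0:
  Shift-reduce conflict between [A → .] and [A → . f / A]
So the grammar is NOT LR(0).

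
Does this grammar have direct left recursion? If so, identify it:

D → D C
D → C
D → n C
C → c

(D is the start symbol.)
Yes, D is left-recursive

Direct left recursion occurs when N → N α for some non-terminal N (the right-hand side begins with the left-hand side itself).

D → D C: LEFT RECURSIVE (starts with D)
D → C: starts with C
D → n C: starts with n
C → c: starts with c

The grammar has direct left recursion on: D.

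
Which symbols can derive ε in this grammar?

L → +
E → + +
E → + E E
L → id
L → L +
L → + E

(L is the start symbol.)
A non-terminal is nullable if it can derive ε (the empty string): either it has an ε-production, or it has a production whose right-hand side consists entirely of nullable non-terminals.

There are no ε-productions, so no non-terminal can derive ε.
No non-terminals are nullable.

Answer: None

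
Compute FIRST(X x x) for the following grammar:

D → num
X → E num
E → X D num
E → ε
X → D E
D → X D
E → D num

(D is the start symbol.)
{ 'num' }

FIRST sets of the non-terminals involved (from the grammar, by fixed-point iteration):
  FIRST(X) = { 'num' }

To compute FIRST(X x x), process the symbols left to right:
Symbol X is a non-terminal. Add FIRST(X) \ {ε} = { 'num' }
X is not nullable (ε ∉ FIRST(X)), so stop here.
FIRST(X x x) = { 'num' }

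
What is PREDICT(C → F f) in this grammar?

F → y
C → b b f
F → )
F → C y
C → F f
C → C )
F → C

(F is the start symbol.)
PREDICT(C → F f) = (FIRST(RHS) \ {ε}) ∪ (FOLLOW(C) if ε ∈ FIRST(RHS), i.e. RHS ⇒* ε)
FIRST(F) = { ')', 'b', 'y' }
FIRST(F f) = { ')', 'b', 'y' }
ε ∉ FIRST(F f), so FOLLOW(C) is not added.
PREDICT(C → F f) = { ')', 'b', 'y' }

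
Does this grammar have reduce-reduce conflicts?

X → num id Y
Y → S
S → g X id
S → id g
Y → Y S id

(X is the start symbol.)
No reduce-reduce conflicts

A reduce-reduce conflict occurs when an LR(0) state has two complete items [A → α .] and [B → β .] — both call for a reduction, and with no lookahead the parser cannot choose between them.

Augment with X' → X and build the canonical LR(0) collection (I0 = CLOSURE({[X' → . X]}), then GOTO on every symbol after a dot until no new states appear). It has 13 states:
  I0: { [X → . num id Y], [X' → . X] }  — shift
  I1: { [X' → X .] }  — accept
  I2: { [X → num . id Y] }  — shift
  I3: { [S → . g X id], [S → . id g], [X → num id . Y], [Y → . S], [Y → . Y S id] }  — shift
  I4: { [Y → S .] }  — reduce
  I5: { [S → . g X id], [S → . id g], [X → num id Y .], [Y → Y . S id] }  — shift, reduce
  I6: { [S → g . X id], [X → . num id Y] }  — shift
  I7: { [S → id . g] }  — shift
  I8: { [S → id g .] }  — reduce
  I9: { [S → g X . id] }  — shift
  I10: { [S → g X id .] }  — reduce
  I11: { [Y → Y S . id] }  — shift
  I12: { [Y → Y S id .] }  — reduce

No state contains more than one complete item.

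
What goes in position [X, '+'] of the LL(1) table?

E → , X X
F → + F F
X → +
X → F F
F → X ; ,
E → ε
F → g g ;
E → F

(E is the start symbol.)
X → +, X → F F

To find M[X, '+'], we find productions for X where '+' is in the predict set (PREDICT(N → α) = (FIRST(α) \ {ε}) ∪ (FOLLOW(N) if α ⇒* ε)).

Relevant sets:
  FIRST(F) = { '+', 'g' }

X → +: PREDICT = { '+' }
  '+' is in predict set, so this production goes in M[X, '+']
X → F F: PREDICT = { '+', 'g' }
  '+' is in predict set, so this production goes in M[X, '+']

M[X, '+'] = X → +, X → F F  (a multiply-defined cell — the grammar is not LL(1))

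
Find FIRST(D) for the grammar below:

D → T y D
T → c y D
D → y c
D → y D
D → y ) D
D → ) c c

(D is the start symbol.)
{ ')', 'c', 'y' }

To compute FIRST(D), examine every production with D on the left-hand side, reading each right-hand side left to right until a non-nullable symbol is reached.

FIRST sets of the other non-terminals involved (by the same procedure, iterated to a fixed point):
  FIRST(T) = { 'c' }

From D → T y D:
  - T is a non-terminal: add FIRST(T) \ {ε} = { 'c' }
    T is not nullable, so stop
From D → y c:
  - y is a terminal: add 'y' and stop
From D → y D:
  - y is a terminal: add 'y' and stop
From D → y ) D:
  - y is a terminal: add 'y' and stop
From D → ) c c:
  - ')' is a terminal: add ')' and stop

Collecting: FIRST(D) = { ')', 'c', 'y' }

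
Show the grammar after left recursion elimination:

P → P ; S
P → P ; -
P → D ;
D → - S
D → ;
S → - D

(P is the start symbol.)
P → D ; P'
P' → ; S P'
P' → ; - P'
P' → ε
D → - S
D → ;
S → - D

P is directly left-recursive. The standard transformation for
  A → A α₁ | ... | A α_m | β₁ | ... | β_n
is
  A  → β₁ A' | ... | β_n A'
  A' → α₁ A' | ... | α_m A' | ε

P → D ; becomes P → D ; P'
P → P ; S becomes P' → ; S P'
P → P ; - becomes P' → ; - P'
Add P' → ε

Productions for other non-terminals are unchanged:
  D → - S
  D → ;
  S → - D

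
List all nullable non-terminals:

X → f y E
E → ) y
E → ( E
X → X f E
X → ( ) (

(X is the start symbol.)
There are no ε-productions, so no non-terminal can derive ε.
No non-terminals are nullable.

Answer: None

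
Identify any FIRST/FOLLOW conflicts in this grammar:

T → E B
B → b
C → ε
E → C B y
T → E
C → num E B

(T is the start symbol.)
A FIRST/FOLLOW conflict occurs when a non-terminal N has a nullable alternative N → β (β ⇒* ε) and another alternative N → α with FIRST(α) ∩ FOLLOW(N) ≠ ∅: on such a lookahead the parser cannot decide between expanding α and letting N vanish via β.

Nullable non-terminals: C.

C: nullable alternative(s) C → ε; FOLLOW(C) = { 'b' }
  C → ε: FIRST \ {ε} = { } — this is the only nullable alternative, skip
  C → num E B: FIRST \ {ε} = { 'num' } — disjoint from FOLLOW(C)

B, E, T have no nullable alternative, so no FIRST/FOLLOW check is needed there.

No FIRST/FOLLOW conflicts found.

Answer: No FIRST/FOLLOW conflicts.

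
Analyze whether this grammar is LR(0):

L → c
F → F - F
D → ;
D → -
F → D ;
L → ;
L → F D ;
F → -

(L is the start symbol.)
A grammar is LR(0) if no state in the canonical LR(0) collection has:
  - both a shift item (dot before a terminal) and a complete item (shift-reduce conflict), or
  - two or more complete items (reduce-reduce conflict; the accept item [L' → L .] counts as a complete item here).

Augment with L' → L and build the canonical LR(0) collection (I0 = CLOSURE({[L' → . L]}), then GOTO on every symbol after a dot until no new states appear). It has 14 states:
  I0: { [D → . -], [D → . ;], [F → . -], [F → . D ;], [F → . F - F], [L → . ;], [L → . F D ;], [L → . c], [L' → . L] }  — shift
  I1: { [D → - .], [F → - .] }  — 2 reduces
  I2: { [D → ; .], [L → ; .] }  — 2 reduces
  I3: { [F → D . ;] }  — shift
  I4: { [D → . -], [D → . ;], [F → F . - F], [L → F . D ;] }  — shift
  I5: { [L' → L .] }  — accept
  I6: { [L → c .] }  — reduce
  I7: { [D → - .], [D → . -], [D → . ;], [F → . -], [F → . D ;], [F → . F - F], [F → F - . F] }  — shift, reduce
  I8: { [D → ; .] }  — reduce
  I9: { [L → F D . ;] }  — shift
  I10: { [L → F D ; .] }  — reduce
  I11: { [F → F - F .], [F → F . - F] }  — shift, reduce
  I12: { [D → . -], [D → . ;], [F → . -], [F → . D ;], [F → . F - F], [F → F - . F] }  — shift
  I13: { [F → D ; .] }  — reduce

Conflict in state I1:
  Reduce-reduce conflict: [D → - .] and [F → - .]
So the grammar is NOT LR(0).

Answer: No. Reduce-reduce conflict: [D → - .] and [F → - .]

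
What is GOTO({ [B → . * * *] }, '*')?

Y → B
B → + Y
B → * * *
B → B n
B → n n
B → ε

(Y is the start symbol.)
{ [B → * . * *] }

GOTO(I, '*') = CLOSURE({ [A → αX.β] : [A → α.Xβ] ∈ I, X = '*' })

Items with dot before '*', with the dot advanced:
  [B → . * * *] → [B → * . * *]
Closure adds nothing (no advanced item has the dot before a non-terminal).

GOTO = { [B → * . * *] }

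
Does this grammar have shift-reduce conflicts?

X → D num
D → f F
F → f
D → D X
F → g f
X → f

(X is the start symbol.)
A shift-reduce conflict occurs when an LR(0) state has both:
  - a complete (reduce) item [A → α .] (dot at the end), and
  - a shift item [B → β . c γ] (dot before a terminal).

Augment with X' → X and build the canonical LR(0) collection (I0 = CLOSURE({[X' → . X]}), then GOTO on every symbol after a dot until no new states appear). It has 10 states:
  I0: { [D → . D X], [D → . f F], [X → . D num], [X → . f], [X' → . X] }  — shift
  I1: { [D → . D X], [D → . f F], [D → D . X], [X → . D num], [X → . f], [X → D . num] }  — shift
  I2: { [X' → X .] }  — accept
  I3: { [D → f . F], [F → . f], [F → . g f], [X → f .] }  — shift, reduce
  I4: { [D → f F .] }  — reduce
  I5: { [F → f .] }  — reduce
  I6: { [F → g . f] }  — shift
  I7: { [F → g f .] }  — reduce
  I8: { [D → D X .] }  — reduce
  I9: { [X → D num .] }  — reduce

I3 contains reduce item [X → f .] and shift items [F → . f], [F → . g f] — shift-reduce conflict.

Answer: Yes — I3: [X → f .] vs [F → . f]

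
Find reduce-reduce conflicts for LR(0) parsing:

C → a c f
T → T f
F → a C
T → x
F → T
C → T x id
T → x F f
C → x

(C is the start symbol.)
Augment with C' → C and build the canonical LR(0) collection (I0 = CLOSURE({[C' → . C]}), then GOTO on every symbol after a dot until no new states appear). It has 16 states:
  I0: { [C → . T x id], [C → . a c f], [C → . x], [C' → . C], [T → . T f], [T → . x F f], [T → . x] }  — shift
  I1: { [C' → C .] }  — accept
  I2: { [C → T . x id], [T → T . f] }  — shift
  I3: { [C → a . c f] }  — shift
  I4: { [C → x .], [F → . T], [F → . a C], [T → . T f], [T → . x F f], [T → . x], [T → x . F f], [T → x .] }  — shift, 2 reduces
  I5: { [T → x F . f] }  — shift
  I6: { [F → T .], [T → T . f] }  — shift, reduce
  I7: { [C → . T x id], [C → . a c f], [C → . x], [F → a . C], [T → . T f], [T → . x F f], [T → . x] }  — shift
  I8: { [F → . T], [F → . a C], [T → . T f], [T → . x F f], [T → . x], [T → x . F f], [T → x .] }  — shift, reduce
  I9: { [F → a C .] }  — reduce
  I10: { [T → T f .] }  — reduce
  I11: { [T → x F f .] }  — reduce
  I12: { [C → a c . f] }  — shift
  I13: { [C → a c f .] }  — reduce
  I14: { [C → T x . id] }  — shift
  I15: { [C → T x id .] }  — reduce

I4 contains complete items [C → x .], [T → x .] — reduce-reduce conflict.

Answer: Yes — I4: [C → x .] vs [T → x .]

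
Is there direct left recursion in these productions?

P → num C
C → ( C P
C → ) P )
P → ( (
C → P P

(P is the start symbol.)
No direct left recursion

P → num C: starts with num
C → ( C P: starts with '('
C → ) P ): starts with ')'
P → ( (: starts with '('
C → P P: starts with P

No direct left recursion found.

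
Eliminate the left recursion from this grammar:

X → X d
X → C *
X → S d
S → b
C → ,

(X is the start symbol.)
X → C * X'
X → S d X'
X' → d X'
X' → ε
S → b
C → ,

X is directly left-recursive. The standard transformation for
  A → A α₁ | ... | A α_m | β₁ | ... | β_n
is
  A  → β₁ A' | ... | β_n A'
  A' → α₁ A' | ... | α_m A' | ε

X → C * becomes X → C * X'
X → S d becomes X → S d X'
X → X d becomes X' → d X'
Add X' → ε

Productions for other non-terminals are unchanged:
  S → b
  C → ,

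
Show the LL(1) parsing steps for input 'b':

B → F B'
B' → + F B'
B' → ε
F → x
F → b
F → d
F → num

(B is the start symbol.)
LL(1) parsing maintains a stack (initially the start symbol over $) and the input. At each step: if the stack top is a terminal, match it against the current input token; if it is a non-terminal N, replace it with the RHS of M[N, lookahead] (the unique production whose predict set contains the lookahead).

Stack is shown with the top on the left.

Stack   Input  Action
---------------------
B $     b $    output B → F B'
F B' $  b $    output F → b
b B' $  b $    match 'b'
B' $    $      output B' → ε
$       $      accept

The string is accepted.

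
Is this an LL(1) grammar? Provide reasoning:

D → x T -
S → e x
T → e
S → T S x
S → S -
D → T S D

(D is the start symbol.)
A grammar is LL(1) if for each non-terminal N with multiple productions, the predict sets of those productions are pairwise disjoint, where PREDICT(N → α) = (FIRST(α) \ {ε}) ∪ (FOLLOW(N) if α ⇒* ε).

Relevant sets:
  FIRST(T) = { 'e' }
  FIRST(S) = { 'e' }

For D:
  PREDICT(D → x T '-') = { 'x' }
  PREDICT(D → T S D) = { 'e' }
For S:
  PREDICT(S → e x) = { 'e' }
  PREDICT(S → T S x) = { 'e' }
  PREDICT(S → S '-') = { 'e' }
T has a single production, so nothing to check there.

Conflict found: Predict set conflict for S: { 'e' }
The grammar is NOT LL(1).

Answer: No. Predict set conflict for S: { 'e' }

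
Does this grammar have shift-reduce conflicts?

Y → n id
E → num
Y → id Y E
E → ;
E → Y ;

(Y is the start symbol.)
No shift-reduce conflicts

A shift-reduce conflict occurs when an LR(0) state has both:
  - a complete (reduce) item [A → α .] (dot at the end), and
  - a shift item [B → β . c γ] (dot before a terminal).

Augment with Y' → Y and build the canonical LR(0) collection (I0 = CLOSURE({[Y' → . Y]}), then GOTO on every symbol after a dot until no new states appear). It has 11 states:
  I0: { [Y → . id Y E], [Y → . n id], [Y' → . Y] }  — shift
  I1: { [Y' → Y .] }  — accept
  I2: { [Y → . id Y E], [Y → . n id], [Y → id . Y E] }  — shift
  I3: { [Y → n . id] }  — shift
  I4: { [Y → n id .] }  — reduce
  I5: { [E → . ;], [E → . Y ;], [E → . num], [Y → . id Y E], [Y → . n id], [Y → id Y . E] }  — shift
  I6: { [E → ; .] }  — reduce
  I7: { [Y → id Y E .] }  — reduce
  I8: { [E → Y . ;] }  — shift
  I9: { [E → num .] }  — reduce
  I10: { [E → Y ; .] }  — reduce

No state contains both a complete item and a shift item.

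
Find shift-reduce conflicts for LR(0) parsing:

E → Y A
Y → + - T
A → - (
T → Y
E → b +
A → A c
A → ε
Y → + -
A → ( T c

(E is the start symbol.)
Yes — I3: [A → .] vs [A → . ( T c]; I8: [E → Y A .] vs [A → A . c]; I14: [Y → + - .] vs [Y → . + -]

A shift-reduce conflict occurs when an LR(0) state has both:
  - a complete (reduce) item [A → α .] (dot at the end), and
  - a shift item [B → β . c γ] (dot before a terminal).

Augment with E' → E and build the canonical LR(0) collection (I0 = CLOSURE({[E' → . E]}), then GOTO on every symbol after a dot until no new states appear). It has 16 states:
  I0: { [E → . Y A], [E → . b +], [E' → . E], [Y → . + - T], [Y → . + -] }  — shift
  I1: { [Y → + . - T], [Y → + . -] }  — shift
  I2: { [E' → E .] }  — accept
  I3: { [A → . ( T c], [A → . - (], [A → . A c], [A → .], [E → Y . A] }  — shift, reduce
  I4: { [E → b . +] }  — shift
  I5: { [E → b + .] }  — reduce
  I6: { [A → ( . T c], [T → . Y], [Y → . + - T], [Y → . + -] }  — shift
  I7: { [A → - . (] }  — shift
  I8: { [A → A . c], [E → Y A .] }  — shift, reduce
  I9: { [A → A c .] }  — reduce
  I10: { [A → - ( .] }  — reduce
  I11: { [A → ( T . c] }  — shift
  I12: { [T → Y .] }  — reduce
  I13: { [A → ( T c .] }  — reduce
  I14: { [T → . Y], [Y → + - . T], [Y → + - .], [Y → . + - T], [Y → . + -] }  — shift, reduce
  I15: { [Y → + - T .] }  — reduce

I3 contains reduce item [A → .] and shift items [A → . ( T c], [A → . - (] — shift-reduce conflict.
I8 contains reduce item [E → Y A .] and shift item [A → A . c] — shift-reduce conflict.
I14 contains reduce item [Y → + - .] and shift items [Y → . + -], [Y → . + - T] — shift-reduce conflict.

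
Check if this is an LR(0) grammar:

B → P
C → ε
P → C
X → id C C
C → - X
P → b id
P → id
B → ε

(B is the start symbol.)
No. Shift-reduce conflict between [B → .] and [C → . - X]

A grammar is LR(0) if no state in the canonical LR(0) collection has:
  - both a shift item (dot before a terminal) and a complete item (shift-reduce conflict), or
  - two or more complete items (reduce-reduce conflict; the accept item [B' → B .] counts as a complete item here).

Augment with B' → B and build the canonical LR(0) collection (I0 = CLOSURE({[B' → . B]}), then GOTO on every symbol after a dot until no new states appear). It has 12 states:
  I0: { [B → . P], [B → .], [B' → . B], [C → . - X], [C → .], [P → . C], [P → . b id], [P → . id] }  — shift, 2 reduces
  I1: { [C → - . X], [X → . id C C] }  — shift
  I2: { [B' → B .] }  — accept
  I3: { [P → C .] }  — reduce
  I4: { [B → P .] }  — reduce
  I5: { [P → b . id] }  — shift
  I6: { [P → id .] }  — reduce
  I7: { [P → b id .] }  — reduce
  I8: { [C → - X .] }  — reduce
  I9: { [C → . - X], [C → .], [X → id . C C] }  — shift, reduce
  I10: { [C → . - X], [C → .], [X → id C . C] }  — shift, reduce
  I11: { [X → id C C .] }  — reduce

Conflict in state I0:
  Shift-reduce conflict between [B → .] and [C → . - X]
So the grammar is NOT LR(0).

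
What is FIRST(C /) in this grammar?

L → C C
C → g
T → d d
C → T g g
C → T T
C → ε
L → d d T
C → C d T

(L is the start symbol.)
{ '/', 'd', 'g' }

FIRST sets of the non-terminals involved (from the grammar, by fixed-point iteration):
  FIRST(C) = { 'd', 'g', ε }

To compute FIRST(C /), process the symbols left to right:
Symbol C is a non-terminal. Add FIRST(C) \ {ε} = { 'd', 'g' }
C is nullable (ε ∈ FIRST(C)), continue to the next symbol.
Symbol / is a terminal. Add '/' and stop.
FIRST(C /) = { '/', 'd', 'g' }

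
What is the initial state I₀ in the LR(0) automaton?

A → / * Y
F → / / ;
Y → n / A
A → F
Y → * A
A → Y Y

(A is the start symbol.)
First, augment the grammar with A' → A
I₀ = CLOSURE({ [A' → . A] }):
  [A' → . A] has the dot before A: add [A → . / * Y], [A → . F], [A → . Y Y]
  [A → . F] has the dot before F: add [F → . / / ;]
  [A → . Y Y] has the dot before Y: add [Y → . n / A], [Y → . * A]
No further items can be added.

I₀ = { [A → . / * Y], [A → . F], [A → . Y Y], [A' → . A], [F → . / / ;], [Y → . * A], [Y → . n / A] }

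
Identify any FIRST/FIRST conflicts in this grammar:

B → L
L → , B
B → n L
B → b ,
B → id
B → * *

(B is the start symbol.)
FIRST sets of the non-terminals at (or reachable through a nullable prefix from) the front of some alternative:
  FIRST(L) = { ',' }

Productions for B:
  B → L: FIRST = { ',' }
  B → n L: FIRST = { 'n' }
  B → b ,: FIRST = { 'b' }
  B → id: FIRST = { 'id' }
  B → * *: FIRST = { '*' }
L has only one production, so no FIRST/FIRST conflict is possible there.

All alternatives of each non-terminal have pairwise disjoint FIRST sets.

Answer: No FIRST/FIRST conflicts.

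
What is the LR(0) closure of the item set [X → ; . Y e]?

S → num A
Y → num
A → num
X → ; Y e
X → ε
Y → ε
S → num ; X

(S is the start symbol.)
{ [X → ; . Y e], [Y → . num], [Y → .] }

Start with: [X → ; . Y e]
  [X → ; . Y e] has the dot before Y: add [Y → . num], [Y → .]
No further items can be added.

CLOSURE = { [X → ; . Y e], [Y → . num], [Y → .] }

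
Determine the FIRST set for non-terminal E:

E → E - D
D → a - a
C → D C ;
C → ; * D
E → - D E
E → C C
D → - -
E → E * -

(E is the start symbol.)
{ '-', ';', 'a' }

To compute FIRST(E), examine every production with E on the left-hand side, reading each right-hand side left to right until a non-nullable symbol is reached.

FIRST sets of the other non-terminals involved (by the same procedure, iterated to a fixed point):
  FIRST(C) = { '-', ';', 'a' }

From E → E - D:
  - E is the symbol being defined: contributes nothing new
    E is not nullable, so stop
From E → - D E:
  - '-' is a terminal: add '-' and stop
From E → C C:
  - C is a non-terminal: add FIRST(C) \ {ε} = { '-', ';', 'a' }
    C is not nullable, so stop
From E → E * -:
  - E is the symbol being defined: contributes nothing new
    E is not nullable, so stop

Collecting: FIRST(E) = { '-', ';', 'a' }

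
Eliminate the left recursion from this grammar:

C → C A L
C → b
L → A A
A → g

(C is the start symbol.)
C → b C'
C' → A L C'
C' → ε
L → A A
A → g

C is directly left-recursive. The standard transformation for
  A → A α₁ | ... | A α_m | β₁ | ... | β_n
is
  A  → β₁ A' | ... | β_n A'
  A' → α₁ A' | ... | α_m A' | ε

C → b becomes C → b C'
C → C A L becomes C' → A L C'
Add C' → ε

Productions for other non-terminals are unchanged:
  L → A A
  A → g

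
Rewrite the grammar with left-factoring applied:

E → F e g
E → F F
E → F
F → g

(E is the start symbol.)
E → F E'
E' → e g
E' → F
E' → ε
F → g

Left-factoring transforms A → αβ₁ | αβ₂ into A → αA' and A' → β₁ | β₂
(α is the longest common prefix among the alternatives). Repeat until
no nonterminal has two alternatives with a common prefix.

Round 1: E has alternatives sharing prefix 'F'. Introduce E': E → F E'
  Add: E' → e g
  Add: E' → F
  Add: E' → ε

No remaining common prefixes — done.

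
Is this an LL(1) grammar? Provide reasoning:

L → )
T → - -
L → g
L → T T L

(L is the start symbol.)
Yes, the grammar is LL(1).

A grammar is LL(1) if for each non-terminal N with multiple productions, the predict sets of those productions are pairwise disjoint, where PREDICT(N → α) = (FIRST(α) \ {ε}) ∪ (FOLLOW(N) if α ⇒* ε).

Relevant sets:
  FIRST(T) = { '-' }

For L:
  PREDICT(L → ')') = { ')' }
  PREDICT(L → g) = { 'g' }
  PREDICT(L → T T L) = { '-' }
T has a single production, so nothing to check there.

All predict sets are disjoint. The grammar IS LL(1).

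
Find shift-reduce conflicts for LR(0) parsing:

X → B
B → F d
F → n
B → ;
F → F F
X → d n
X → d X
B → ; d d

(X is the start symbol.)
Yes — I1: [B → ; .] vs [B → ; . d d]; I9: [F → F F .] vs [F → . n]

Augment with X' → X and build the canonical LR(0) collection (I0 = CLOSURE({[X' → . X]}), then GOTO on every symbol after a dot until no new states appear). It has 13 states:
  I0: { [B → . ; d d], [B → . ;], [B → . F d], [F → . F F], [F → . n], [X → . B], [X → . d X], [X → . d n], [X' → . X] }  — shift
  I1: { [B → ; . d d], [B → ; .] }  — shift, reduce
  I2: { [X → B .] }  — reduce
  I3: { [B → F . d], [F → . F F], [F → . n], [F → F . F] }  — shift
  I4: { [X' → X .] }  — accept
  I5: { [B → . ; d d], [B → . ;], [B → . F d], [F → . F F], [F → . n], [X → . B], [X → . d X], [X → . d n], [X → d . X], [X → d . n] }  — shift
  I6: { [F → n .] }  — reduce
  I7: { [X → d X .] }  — reduce
  I8: { [F → n .], [X → d n .] }  — 2 reduces
  I9: { [F → . F F], [F → . n], [F → F . F], [F → F F .] }  — shift, reduce
  I10: { [B → F d .] }  — reduce
  I11: { [B → ; d . d] }  — shift
  I12: { [B → ; d d .] }  — reduce

I1 contains reduce item [B → ; .] and shift item [B → ; . d d] — shift-reduce conflict.
I9 contains reduce item [F → F F .] and shift item [F → . n] — shift-reduce conflict.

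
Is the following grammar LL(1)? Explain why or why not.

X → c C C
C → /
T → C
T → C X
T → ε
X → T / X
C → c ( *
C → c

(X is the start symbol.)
No. Predict set conflict for X: { 'c' }

A grammar is LL(1) if for each non-terminal N with multiple productions, the predict sets of those productions are pairwise disjoint, where PREDICT(N → α) = (FIRST(α) \ {ε}) ∪ (FOLLOW(N) if α ⇒* ε).

Relevant sets:
  FIRST(T) = { '/', 'c', ε }
  FIRST(C) = { '/', 'c' }
  FOLLOW(T) = { '/' }

For X:
  PREDICT(X → c C C) = { 'c' }
  PREDICT(X → T '/' X) = { '/', 'c' }
For C:
  PREDICT(C → '/') = { '/' }
  PREDICT(C → c '(' '*') = { 'c' }
  PREDICT(C → c) = { 'c' }
For T:
  PREDICT(T → C) = { '/', 'c' }
  PREDICT(T → C X) = { '/', 'c' }
  PREDICT(T → ε) = { '/' }

Conflict found: Predict set conflict for X: { 'c' }
The grammar is NOT LL(1).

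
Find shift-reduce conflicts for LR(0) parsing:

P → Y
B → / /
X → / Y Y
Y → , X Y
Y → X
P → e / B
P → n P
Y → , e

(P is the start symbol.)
A shift-reduce conflict occurs when an LR(0) state has both:
  - a complete (reduce) item [A → α .] (dot at the end), and
  - a shift item [B → β . c γ] (dot before a terminal).

Augment with P' → P and build the canonical LR(0) collection (I0 = CLOSURE({[P' → . P]}), then GOTO on every symbol after a dot until no new states appear). It has 18 states:
  I0: { [P → . Y], [P → . e / B], [P → . n P], [P' → . P], [X → . / Y Y], [Y → . , X Y], [Y → . , e], [Y → . X] }  — shift
  I1: { [X → . / Y Y], [Y → , . X Y], [Y → , . e] }  — shift
  I2: { [X → . / Y Y], [X → / . Y Y], [Y → . , X Y], [Y → . , e], [Y → . X] }  — shift
  I3: { [P' → P .] }  — accept
  I4: { [Y → X .] }  — reduce
  I5: { [P → Y .] }  — reduce
  I6: { [P → e . / B] }  — shift
  I7: { [P → . Y], [P → . e / B], [P → . n P], [P → n . P], [X → . / Y Y], [Y → . , X Y], [Y → . , e], [Y → . X] }  — shift
  I8: { [P → n P .] }  — reduce
  I9: { [B → . / /], [P → e / . B] }  — shift
  I10: { [B → / . /] }  — shift
  I11: { [P → e / B .] }  — reduce
  I12: { [B → / / .] }  — reduce
  I13: { [X → . / Y Y], [X → / Y . Y], [Y → . , X Y], [Y → . , e], [Y → . X] }  — shift
  I14: { [X → / Y Y .] }  — reduce
  I15: { [X → . / Y Y], [Y → , X . Y], [Y → . , X Y], [Y → . , e], [Y → . X] }  — shift
  I16: { [Y → , e .] }  — reduce
  I17: { [Y → , X Y .] }  — reduce

No state contains both a complete item and a shift item.

Answer: No shift-reduce conflicts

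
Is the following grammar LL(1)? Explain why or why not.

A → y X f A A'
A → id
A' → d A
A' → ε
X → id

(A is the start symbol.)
No. Predict set conflict for A': { 'd' }

Relevant sets:
  FOLLOW(A') = { $, 'd' }

For A:
  PREDICT(A → y X f A A') = { 'y' }
  PREDICT(A → id) = { 'id' }
For A':
  PREDICT(A' → d A) = { 'd' }
  PREDICT(A' → ε) = { $, 'd' }
X has a single production, so nothing to check there.

Conflict found: Predict set conflict for A': { 'd' }
The grammar is NOT LL(1).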